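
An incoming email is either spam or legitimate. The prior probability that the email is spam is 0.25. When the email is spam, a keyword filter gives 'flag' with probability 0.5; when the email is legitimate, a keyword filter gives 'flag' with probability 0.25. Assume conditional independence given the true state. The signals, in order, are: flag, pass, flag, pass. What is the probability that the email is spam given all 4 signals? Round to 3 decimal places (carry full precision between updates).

0.372

After 'flag': P(spam) = 0.5·0.2500 / (0.5·0.2500 + 0.25·0.7500) ≈ 0.4000
After 'pass': P(spam) = 0.5·0.4000 / (0.5·0.4000 + 0.75·0.6000) ≈ 0.3077
After 'flag': P(spam) = 0.5·0.3077 / (0.5·0.3077 + 0.25·0.6923) ≈ 0.4706
After 'pass': P(spam) = 0.5·0.4706 / (0.5·0.4706 + 0.75·0.5294) ≈ 0.3721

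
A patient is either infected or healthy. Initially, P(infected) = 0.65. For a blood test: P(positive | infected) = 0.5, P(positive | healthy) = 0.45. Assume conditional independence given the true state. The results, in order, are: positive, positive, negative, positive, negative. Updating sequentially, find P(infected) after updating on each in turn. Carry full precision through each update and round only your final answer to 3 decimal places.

0.678

After 'positive': P(infected) = 0.5·0.6500 / (0.5·0.6500 + 0.45·0.3500) ≈ 0.6736
After 'positive': P(infected) = 0.5·0.6736 / (0.5·0.6736 + 0.45·0.3264) ≈ 0.6963
After 'negative': P(infected) = 0.5·0.6963 / (0.5·0.6963 + 0.55·0.3037) ≈ 0.6758
After 'positive': P(infected) = 0.5·0.6758 / (0.5·0.6758 + 0.45·0.3242) ≈ 0.6984
After 'negative': P(infected) = 0.5·0.6984 / (0.5·0.6984 + 0.55·0.3016) ≈ 0.6780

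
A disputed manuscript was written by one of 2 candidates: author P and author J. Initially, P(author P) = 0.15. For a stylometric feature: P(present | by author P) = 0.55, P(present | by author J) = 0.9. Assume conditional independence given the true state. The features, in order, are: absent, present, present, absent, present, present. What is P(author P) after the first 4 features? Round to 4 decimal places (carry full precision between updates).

0.5717

After 'absent': P(author P) = 0.45·0.1500 / (0.45·0.1500 + 0.1·0.8500) ≈ 0.4426
After 'present': P(author P) = 0.55·0.4426 / (0.55·0.4426 + 0.9·0.5574) ≈ 0.3267
After 'present': P(author P) = 0.55·0.3267 / (0.55·0.3267 + 0.9·0.6733) ≈ 0.2287
After 'absent': P(author P) = 0.45·0.2287 / (0.45·0.2287 + 0.1·0.7713) ≈ 0.5717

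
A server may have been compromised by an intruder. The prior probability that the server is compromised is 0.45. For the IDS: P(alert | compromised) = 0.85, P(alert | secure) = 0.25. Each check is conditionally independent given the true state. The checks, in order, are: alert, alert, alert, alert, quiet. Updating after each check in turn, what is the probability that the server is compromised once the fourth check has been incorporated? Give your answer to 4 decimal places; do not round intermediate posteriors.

After 'alert': P(compromised) = 0.85·0.4500 / (0.85·0.4500 + 0.25·0.5500) ≈ 0.7356
After 'alert': P(compromised) = 0.85·0.7356 / (0.85·0.7356 + 0.25·0.2644) ≈ 0.9044
After 'alert': P(compromised) = 0.85·0.9044 / (0.85·0.9044 + 0.25·0.0956) ≈ 0.9698
After 'alert': P(compromised) = 0.85·0.9698 / (0.85·0.9698 + 0.25·0.0302) ≈ 0.9909

0.9909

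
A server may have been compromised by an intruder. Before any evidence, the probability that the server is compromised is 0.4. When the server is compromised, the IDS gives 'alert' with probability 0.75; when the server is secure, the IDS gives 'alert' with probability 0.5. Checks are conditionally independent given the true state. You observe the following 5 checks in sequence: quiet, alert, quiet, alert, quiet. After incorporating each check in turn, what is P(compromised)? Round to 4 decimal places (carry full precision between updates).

0.1579

After 'quiet': P(compromised) = 0.25·0.4000 / (0.25·0.4000 + 0.5·0.6000) ≈ 0.2500
After 'alert': P(compromised) = 0.75·0.2500 / (0.75·0.2500 + 0.5·0.7500) ≈ 0.3333
After 'quiet': P(compromised) = 0.25·0.3333 / (0.25·0.3333 + 0.5·0.6667) ≈ 0.2000
After 'alert': P(compromised) = 0.75·0.2000 / (0.75·0.2000 + 0.5·0.8000) ≈ 0.2727
After 'quiet': P(compromised) = 0.25·0.2727 / (0.25·0.2727 + 0.5·0.7273) ≈ 0.1579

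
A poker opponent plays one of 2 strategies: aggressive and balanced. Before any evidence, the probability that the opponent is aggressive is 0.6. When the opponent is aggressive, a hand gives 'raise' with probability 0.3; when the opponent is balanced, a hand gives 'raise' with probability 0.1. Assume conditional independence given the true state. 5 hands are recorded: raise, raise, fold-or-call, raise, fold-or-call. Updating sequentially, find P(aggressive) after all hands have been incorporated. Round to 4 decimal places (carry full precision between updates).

0.9608

After 'raise': P(aggressive) = 0.3·0.6000 / (0.3·0.6000 + 0.1·0.4000) ≈ 0.8182
After 'raise': P(aggressive) = 0.3·0.8182 / (0.3·0.8182 + 0.1·0.1818) ≈ 0.9310
After 'fold-or-call': P(aggressive) = 0.7·0.9310 / (0.7·0.9310 + 0.9·0.0690) ≈ 0.9130
After 'raise': P(aggressive) = 0.3·0.9130 / (0.3·0.9130 + 0.1·0.0870) ≈ 0.9692
After 'fold-or-call': P(aggressive) = 0.7·0.9692 / (0.7·0.9692 + 0.9·0.0308) ≈ 0.9608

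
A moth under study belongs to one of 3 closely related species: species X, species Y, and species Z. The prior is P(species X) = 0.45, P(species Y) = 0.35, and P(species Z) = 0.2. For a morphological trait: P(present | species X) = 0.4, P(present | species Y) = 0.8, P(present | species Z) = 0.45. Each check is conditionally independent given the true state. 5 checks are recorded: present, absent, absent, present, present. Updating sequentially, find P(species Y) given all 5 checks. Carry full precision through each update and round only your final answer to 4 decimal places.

After 'present': normaliser = 0.4·0.4500 + 0.8·0.3500 + 0.45·0.2000; P(species X) ≈ 0.3273, P(species Y) ≈ 0.5091, P(species Z) ≈ 0.1636
After 'absent': normaliser = 0.6·0.3273 + 0.2·0.5091 + 0.55·0.1636; P(species X) ≈ 0.5059, P(species Y) ≈ 0.2623, P(species Z) ≈ 0.2319
After 'absent': normaliser = 0.6·0.5059 + 0.2·0.2623 + 0.55·0.2319; P(species X) ≈ 0.6278, P(species Y) ≈ 0.1085, P(species Z) ≈ 0.2637
After 'present': normaliser = 0.4·0.6278 + 0.8·0.1085 + 0.45·0.2637; P(species X) ≈ 0.5500, P(species Y) ≈ 0.1901, P(species Z) ≈ 0.2599
After 'present': normaliser = 0.4·0.5500 + 0.8·0.1901 + 0.45·0.2599; P(species X) ≈ 0.4498, P(species Y) ≈ 0.3110, P(species Z) ≈ 0.2392

0.3110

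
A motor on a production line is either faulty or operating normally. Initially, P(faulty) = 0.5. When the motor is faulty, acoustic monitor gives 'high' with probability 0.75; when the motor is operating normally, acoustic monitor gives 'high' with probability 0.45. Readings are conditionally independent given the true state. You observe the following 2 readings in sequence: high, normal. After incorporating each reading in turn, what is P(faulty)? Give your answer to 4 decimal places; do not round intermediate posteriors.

0.4310

After 'high': P(faulty) = 0.75·0.5000 / (0.75·0.5000 + 0.45·0.5000) ≈ 0.6250
After 'normal': P(faulty) = 0.25·0.6250 / (0.25·0.6250 + 0.55·0.3750) ≈ 0.4310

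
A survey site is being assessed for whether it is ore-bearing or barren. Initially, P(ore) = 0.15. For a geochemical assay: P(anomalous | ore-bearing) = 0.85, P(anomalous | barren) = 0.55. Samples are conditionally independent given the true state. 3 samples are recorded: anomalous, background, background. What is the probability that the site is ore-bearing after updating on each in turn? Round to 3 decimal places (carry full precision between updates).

0.029

After 'anomalous': P(ore) = 0.85·0.1500 / (0.85·0.1500 + 0.55·0.8500) ≈ 0.2143
After 'background': P(ore) = 0.15·0.2143 / (0.15·0.2143 + 0.45·0.7857) ≈ 0.0833
After 'background': P(ore) = 0.15·0.0833 / (0.15·0.0833 + 0.45·0.9167) ≈ 0.0294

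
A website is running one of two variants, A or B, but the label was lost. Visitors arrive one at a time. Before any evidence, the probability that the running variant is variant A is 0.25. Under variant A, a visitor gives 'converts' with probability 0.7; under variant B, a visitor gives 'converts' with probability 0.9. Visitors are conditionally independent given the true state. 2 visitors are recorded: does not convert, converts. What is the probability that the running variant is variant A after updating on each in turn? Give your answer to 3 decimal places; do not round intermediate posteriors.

0.438

After 'does not convert': P(A) = 0.3·0.2500 / (0.3·0.2500 + 0.1·0.7500) ≈ 0.5000
After 'converts': P(A) = 0.7·0.5000 / (0.7·0.5000 + 0.9·0.5000) ≈ 0.4375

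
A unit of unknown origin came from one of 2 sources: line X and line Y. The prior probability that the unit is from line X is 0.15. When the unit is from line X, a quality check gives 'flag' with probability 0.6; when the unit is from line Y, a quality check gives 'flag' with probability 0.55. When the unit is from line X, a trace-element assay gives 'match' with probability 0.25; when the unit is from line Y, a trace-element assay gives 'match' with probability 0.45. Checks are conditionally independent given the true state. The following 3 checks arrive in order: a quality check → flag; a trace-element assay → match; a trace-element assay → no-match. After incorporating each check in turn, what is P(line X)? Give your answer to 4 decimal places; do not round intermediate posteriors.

0.1273

After a quality check='flag': P(line X) = 0.6·0.1500 / (0.6·0.1500 + 0.55·0.8500) ≈ 0.1614
After a trace-element assay='match': P(line X) = 0.25·0.1614 / (0.25·0.1614 + 0.45·0.8386) ≈ 0.0966
After a trace-element assay='no-match': P(line X) = 0.75·0.0966 / (0.75·0.0966 + 0.55·0.9034) ≈ 0.1273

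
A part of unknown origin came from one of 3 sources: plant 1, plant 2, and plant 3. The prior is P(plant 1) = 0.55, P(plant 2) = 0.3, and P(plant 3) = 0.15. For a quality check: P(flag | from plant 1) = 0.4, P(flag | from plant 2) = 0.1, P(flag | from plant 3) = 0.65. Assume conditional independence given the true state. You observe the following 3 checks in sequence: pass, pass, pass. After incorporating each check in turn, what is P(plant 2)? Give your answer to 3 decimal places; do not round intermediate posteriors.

After 'pass': normaliser = 0.6·0.5500 + 0.9·0.3000 + 0.35·0.1500; P(plant 1) ≈ 0.5057, P(plant 2) ≈ 0.4138, P(plant 3) ≈ 0.0805
After 'pass': normaliser = 0.6·0.5057 + 0.9·0.4138 + 0.35·0.0805; P(plant 1) ≈ 0.4310, P(plant 2) ≈ 0.5290, P(plant 3) ≈ 0.0400
After 'pass': normaliser = 0.6·0.4310 + 0.9·0.5290 + 0.35·0.0400; P(plant 1) ≈ 0.3454, P(plant 2) ≈ 0.6359, P(plant 3) ≈ 0.0187

0.636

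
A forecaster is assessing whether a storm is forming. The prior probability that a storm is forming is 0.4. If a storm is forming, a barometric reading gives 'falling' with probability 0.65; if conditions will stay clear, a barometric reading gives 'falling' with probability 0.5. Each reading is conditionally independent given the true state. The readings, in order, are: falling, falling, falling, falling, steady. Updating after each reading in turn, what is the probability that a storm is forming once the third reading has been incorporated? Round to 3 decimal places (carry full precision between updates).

Each posterior becomes the prior for the next update.
After 'falling': P(storm) = 0.65·0.4000 / (0.65·0.4000 + 0.5·0.6000) ≈ 0.4643
After 'falling': P(storm) = 0.65·0.4643 / (0.65·0.4643 + 0.5·0.5357) ≈ 0.5298
After 'falling': P(storm) = 0.65·0.5298 / (0.65·0.5298 + 0.5·0.4702) ≈ 0.5943

0.594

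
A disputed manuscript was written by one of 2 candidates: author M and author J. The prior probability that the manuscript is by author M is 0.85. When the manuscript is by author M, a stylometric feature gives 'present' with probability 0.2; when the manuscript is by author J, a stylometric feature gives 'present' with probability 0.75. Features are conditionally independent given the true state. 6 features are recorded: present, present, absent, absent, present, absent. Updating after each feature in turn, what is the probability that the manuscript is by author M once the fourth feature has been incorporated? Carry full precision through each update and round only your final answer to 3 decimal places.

0.805

Each posterior becomes the prior for the next update.
After 'present': P(author M) = 0.2·0.8500 / (0.2·0.8500 + 0.75·0.1500) ≈ 0.6018
After 'present': P(author M) = 0.2·0.6018 / (0.2·0.6018 + 0.75·0.3982) ≈ 0.2872
After 'absent': P(author M) = 0.8·0.2872 / (0.8·0.2872 + 0.25·0.7128) ≈ 0.5632
After 'absent': P(author M) = 0.8·0.5632 / (0.8·0.5632 + 0.25·0.4368) ≈ 0.8049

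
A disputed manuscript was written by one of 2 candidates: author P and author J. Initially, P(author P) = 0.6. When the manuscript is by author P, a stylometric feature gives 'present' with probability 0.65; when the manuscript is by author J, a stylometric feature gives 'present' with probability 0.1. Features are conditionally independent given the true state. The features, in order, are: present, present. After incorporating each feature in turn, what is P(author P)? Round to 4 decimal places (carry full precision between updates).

0.9845

After 'present': P(author P) = 0.65·0.6000 / (0.65·0.6000 + 0.1·0.4000) ≈ 0.9070
After 'present': P(author P) = 0.65·0.9070 / (0.65·0.9070 + 0.1·0.0930) ≈ 0.9845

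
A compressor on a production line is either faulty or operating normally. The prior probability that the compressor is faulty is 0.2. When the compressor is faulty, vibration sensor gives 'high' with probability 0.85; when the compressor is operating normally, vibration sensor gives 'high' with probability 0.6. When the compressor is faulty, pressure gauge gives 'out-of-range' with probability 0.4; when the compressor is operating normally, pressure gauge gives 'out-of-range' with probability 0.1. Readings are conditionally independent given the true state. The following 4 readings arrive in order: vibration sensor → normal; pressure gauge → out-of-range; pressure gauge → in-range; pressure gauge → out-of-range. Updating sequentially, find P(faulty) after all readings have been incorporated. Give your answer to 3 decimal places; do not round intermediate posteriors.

0.500

After vibration sensor='normal': P(faulty) = 0.15·0.2000 / (0.15·0.2000 + 0.4·0.8000) ≈ 0.0857
After pressure gauge='out-of-range': P(faulty) = 0.4·0.0857 / (0.4·0.0857 + 0.1·0.9143) ≈ 0.2727
After pressure gauge='in-range': P(faulty) = 0.6·0.2727 / (0.6·0.2727 + 0.9·0.7273) ≈ 0.2000
After pressure gauge='out-of-range': P(faulty) = 0.4·0.2000 / (0.4·0.2000 + 0.1·0.8000) ≈ 0.5000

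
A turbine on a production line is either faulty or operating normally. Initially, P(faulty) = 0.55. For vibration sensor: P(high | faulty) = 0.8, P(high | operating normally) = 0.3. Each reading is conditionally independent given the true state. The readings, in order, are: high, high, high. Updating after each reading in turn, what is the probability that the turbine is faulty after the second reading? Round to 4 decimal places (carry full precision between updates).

After 'high': P(faulty) = 0.8·0.5500 / (0.8·0.5500 + 0.3·0.4500) ≈ 0.7652
After 'high': P(faulty) = 0.8·0.7652 / (0.8·0.7652 + 0.3·0.2348) ≈ 0.8968

0.8968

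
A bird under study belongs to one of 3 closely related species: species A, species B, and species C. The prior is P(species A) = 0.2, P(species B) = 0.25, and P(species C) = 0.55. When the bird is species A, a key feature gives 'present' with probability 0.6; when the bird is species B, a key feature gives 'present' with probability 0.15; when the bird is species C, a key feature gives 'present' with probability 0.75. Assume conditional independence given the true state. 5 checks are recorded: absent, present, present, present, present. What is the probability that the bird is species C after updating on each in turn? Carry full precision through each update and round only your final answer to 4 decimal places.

0.8059

After 'absent': normaliser = 0.4·0.2000 + 0.85·0.2500 + 0.25·0.5500; P(species A) ≈ 0.1860, P(species B) ≈ 0.4942, P(species C) ≈ 0.3198
After 'present': normaliser = 0.6·0.1860 + 0.15·0.4942 + 0.75·0.3198; P(species A) ≈ 0.2623, P(species B) ≈ 0.1742, P(species C) ≈ 0.5635
After 'present': normaliser = 0.6·0.2623 + 0.15·0.1742 + 0.75·0.5635; P(species A) ≈ 0.2596, P(species B) ≈ 0.0431, P(species C) ≈ 0.6973
After 'present': normaliser = 0.6·0.2596 + 0.15·0.0431 + 0.75·0.6973; P(species A) ≈ 0.2274, P(species B) ≈ 0.0094, P(species C) ≈ 0.7632
After 'present': normaliser = 0.6·0.2274 + 0.15·0.0094 + 0.75·0.7632; P(species A) ≈ 0.1921, P(species B) ≈ 0.0020, P(species C) ≈ 0.8059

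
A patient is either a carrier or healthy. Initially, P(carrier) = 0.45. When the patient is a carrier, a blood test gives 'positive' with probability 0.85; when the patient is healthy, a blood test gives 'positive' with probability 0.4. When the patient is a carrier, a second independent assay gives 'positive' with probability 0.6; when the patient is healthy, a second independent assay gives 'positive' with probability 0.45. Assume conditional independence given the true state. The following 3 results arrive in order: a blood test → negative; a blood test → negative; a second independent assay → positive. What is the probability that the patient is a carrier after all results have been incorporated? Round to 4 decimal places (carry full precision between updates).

After a blood test='negative': P(carrier) = 0.15·0.4500 / (0.15·0.4500 + 0.6·0.5500) ≈ 0.1698
After a blood test='negative': P(carrier) = 0.15·0.1698 / (0.15·0.1698 + 0.6·0.8302) ≈ 0.0486
After a second independent assay='positive': P(carrier) = 0.6·0.0486 / (0.6·0.0486 + 0.45·0.9514) ≈ 0.0638

0.0638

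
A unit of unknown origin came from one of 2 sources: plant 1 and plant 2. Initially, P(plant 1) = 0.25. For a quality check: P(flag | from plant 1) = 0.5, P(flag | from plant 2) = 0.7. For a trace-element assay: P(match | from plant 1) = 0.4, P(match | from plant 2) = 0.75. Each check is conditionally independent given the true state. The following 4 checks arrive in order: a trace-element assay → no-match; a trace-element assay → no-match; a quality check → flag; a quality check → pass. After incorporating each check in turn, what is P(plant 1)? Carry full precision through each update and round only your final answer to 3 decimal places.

0.696

Each posterior becomes the prior for the next update.
After a trace-element assay='no-match': P(plant 1) = 0.6·0.2500 / (0.6·0.2500 + 0.25·0.7500) ≈ 0.4444
After a trace-element assay='no-match': P(plant 1) = 0.6·0.4444 / (0.6·0.4444 + 0.25·0.5556) ≈ 0.6575
After a quality check='flag': P(plant 1) = 0.5·0.6575 / (0.5·0.6575 + 0.7·0.3425) ≈ 0.5783
After a quality check='pass': P(plant 1) = 0.5·0.5783 / (0.5·0.5783 + 0.3·0.4217) ≈ 0.6957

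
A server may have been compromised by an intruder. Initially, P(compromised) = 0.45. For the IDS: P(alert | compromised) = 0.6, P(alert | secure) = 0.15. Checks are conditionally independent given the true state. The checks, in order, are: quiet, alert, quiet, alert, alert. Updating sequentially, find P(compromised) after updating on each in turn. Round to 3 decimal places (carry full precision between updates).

After 'quiet': P(compromised) = 0.4·0.4500 / (0.4·0.4500 + 0.85·0.5500) ≈ 0.2780
After 'alert': P(compromised) = 0.6·0.2780 / (0.6·0.2780 + 0.15·0.7220) ≈ 0.6063
After 'quiet': P(compromised) = 0.4·0.6063 / (0.4·0.6063 + 0.85·0.3937) ≈ 0.4202
After 'alert': P(compromised) = 0.6·0.4202 / (0.6·0.4202 + 0.15·0.5798) ≈ 0.7435
After 'alert': P(compromised) = 0.6·0.7435 / (0.6·0.7435 + 0.15·0.2565) ≈ 0.9206

0.921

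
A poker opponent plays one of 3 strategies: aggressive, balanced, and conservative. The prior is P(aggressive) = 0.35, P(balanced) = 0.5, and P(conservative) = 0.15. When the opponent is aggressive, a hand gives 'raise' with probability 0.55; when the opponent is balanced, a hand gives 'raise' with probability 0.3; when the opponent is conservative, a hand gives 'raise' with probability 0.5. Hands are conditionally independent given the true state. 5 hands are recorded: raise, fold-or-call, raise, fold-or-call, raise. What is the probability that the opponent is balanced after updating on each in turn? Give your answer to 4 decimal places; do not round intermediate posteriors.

0.2864

After 'raise': normaliser = 0.55·0.3500 + 0.3·0.5000 + 0.5·0.1500; P(aggressive) ≈ 0.4611, P(balanced) ≈ 0.3593, P(conservative) ≈ 0.1796
After 'fold-or-call': normaliser = 0.45·0.4611 + 0.7·0.3593 + 0.5·0.1796; P(aggressive) ≈ 0.3781, P(balanced) ≈ 0.4583, P(conservative) ≈ 0.1637
After 'raise': normaliser = 0.55·0.3781 + 0.3·0.4583 + 0.5·0.1637; P(aggressive) ≈ 0.4867, P(balanced) ≈ 0.3218, P(conservative) ≈ 0.1915
After 'fold-or-call': normaliser = 0.45·0.4867 + 0.7·0.3218 + 0.5·0.1915; P(aggressive) ≈ 0.4056, P(balanced) ≈ 0.4171, P(conservative) ≈ 0.1773
After 'raise': normaliser = 0.55·0.4056 + 0.3·0.4171 + 0.5·0.1773; P(aggressive) ≈ 0.5106, P(balanced) ≈ 0.2864, P(conservative) ≈ 0.2030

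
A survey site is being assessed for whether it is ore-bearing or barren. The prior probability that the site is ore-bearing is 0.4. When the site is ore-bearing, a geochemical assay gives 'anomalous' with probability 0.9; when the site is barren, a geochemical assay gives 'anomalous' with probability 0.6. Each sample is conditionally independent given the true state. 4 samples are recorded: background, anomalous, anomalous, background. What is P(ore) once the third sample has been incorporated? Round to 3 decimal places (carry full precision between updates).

0.273

After 'background': P(ore) = 0.1·0.4000 / (0.1·0.4000 + 0.4·0.6000) ≈ 0.1429
After 'anomalous': P(ore) = 0.9·0.1429 / (0.9·0.1429 + 0.6·0.8571) ≈ 0.2000
After 'anomalous': P(ore) = 0.9·0.2000 / (0.9·0.2000 + 0.6·0.8000) ≈ 0.2727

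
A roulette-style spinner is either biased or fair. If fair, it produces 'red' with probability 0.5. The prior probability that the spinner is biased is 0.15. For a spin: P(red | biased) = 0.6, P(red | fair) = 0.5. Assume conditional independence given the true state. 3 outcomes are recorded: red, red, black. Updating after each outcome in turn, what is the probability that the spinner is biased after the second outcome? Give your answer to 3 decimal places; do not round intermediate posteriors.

0.203

After 'red': P(biased) = 0.6·0.1500 / (0.6·0.1500 + 0.5·0.8500) ≈ 0.1748
After 'red': P(biased) = 0.6·0.1748 / (0.6·0.1748 + 0.5·0.8252) ≈ 0.2026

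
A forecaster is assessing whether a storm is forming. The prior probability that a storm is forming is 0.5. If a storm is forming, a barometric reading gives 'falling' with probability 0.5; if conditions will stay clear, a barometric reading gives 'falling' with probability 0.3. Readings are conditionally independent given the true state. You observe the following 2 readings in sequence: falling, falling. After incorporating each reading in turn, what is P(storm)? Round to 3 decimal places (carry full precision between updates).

0.735

After 'falling': P(storm) = 0.5·0.5000 / (0.5·0.5000 + 0.3·0.5000) ≈ 0.6250
After 'falling': P(storm) = 0.5·0.6250 / (0.5·0.6250 + 0.3·0.3750) ≈ 0.7353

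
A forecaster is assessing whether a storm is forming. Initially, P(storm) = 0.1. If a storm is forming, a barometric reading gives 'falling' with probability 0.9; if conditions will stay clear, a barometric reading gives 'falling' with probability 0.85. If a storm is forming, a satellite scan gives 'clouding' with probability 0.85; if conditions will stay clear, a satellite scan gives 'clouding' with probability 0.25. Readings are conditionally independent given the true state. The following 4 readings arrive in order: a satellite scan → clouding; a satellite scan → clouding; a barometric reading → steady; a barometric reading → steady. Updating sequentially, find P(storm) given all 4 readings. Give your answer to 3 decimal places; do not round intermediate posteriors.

After a satellite scan='clouding': P(storm) = 0.85·0.1000 / (0.85·0.1000 + 0.25·0.9000) ≈ 0.2742
After a satellite scan='clouding': P(storm) = 0.85·0.2742 / (0.85·0.2742 + 0.25·0.7258) ≈ 0.5623
After a barometric reading='steady': P(storm) = 0.1·0.5623 / (0.1·0.5623 + 0.15·0.4377) ≈ 0.4613
After a barometric reading='steady': P(storm) = 0.1·0.4613 / (0.1·0.4613 + 0.15·0.5387) ≈ 0.3634

0.363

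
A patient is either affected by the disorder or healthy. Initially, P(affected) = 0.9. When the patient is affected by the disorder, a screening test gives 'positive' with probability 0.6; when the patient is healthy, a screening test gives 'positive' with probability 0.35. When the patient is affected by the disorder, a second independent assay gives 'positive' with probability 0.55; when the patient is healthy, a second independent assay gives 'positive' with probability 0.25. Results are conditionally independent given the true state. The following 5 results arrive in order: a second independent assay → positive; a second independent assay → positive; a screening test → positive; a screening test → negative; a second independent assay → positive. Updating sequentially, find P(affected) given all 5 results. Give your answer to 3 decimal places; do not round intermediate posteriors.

0.990

After a second independent assay='positive': P(affected) = 0.55·0.9000 / (0.55·0.9000 + 0.25·0.1000) ≈ 0.9519
After a second independent assay='positive': P(affected) = 0.55·0.9519 / (0.55·0.9519 + 0.25·0.0481) ≈ 0.9776
After a screening test='positive': P(affected) = 0.6·0.9776 / (0.6·0.9776 + 0.35·0.0224) ≈ 0.9868
After a screening test='negative': P(affected) = 0.4·0.9868 / (0.4·0.9868 + 0.65·0.0132) ≈ 0.9787
After a second independent assay='positive': P(affected) = 0.55·0.9787 / (0.55·0.9787 + 0.25·0.0213) ≈ 0.9902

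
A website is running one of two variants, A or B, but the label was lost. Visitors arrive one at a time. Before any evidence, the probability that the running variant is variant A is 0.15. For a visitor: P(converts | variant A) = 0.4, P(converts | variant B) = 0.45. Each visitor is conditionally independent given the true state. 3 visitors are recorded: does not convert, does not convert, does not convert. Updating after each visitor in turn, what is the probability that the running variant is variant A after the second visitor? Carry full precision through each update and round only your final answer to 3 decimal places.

0.174

After 'does not convert': P(A) = 0.6·0.1500 / (0.6·0.1500 + 0.55·0.8500) ≈ 0.1614
After 'does not convert': P(A) = 0.6·0.1614 / (0.6·0.1614 + 0.55·0.8386) ≈ 0.1736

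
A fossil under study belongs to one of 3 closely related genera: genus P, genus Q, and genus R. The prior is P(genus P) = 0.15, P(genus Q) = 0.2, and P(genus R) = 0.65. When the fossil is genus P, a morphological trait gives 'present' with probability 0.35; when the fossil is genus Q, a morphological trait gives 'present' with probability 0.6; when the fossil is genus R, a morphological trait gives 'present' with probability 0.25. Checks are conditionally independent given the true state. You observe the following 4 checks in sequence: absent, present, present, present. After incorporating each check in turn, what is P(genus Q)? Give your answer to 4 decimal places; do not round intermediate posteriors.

0.5943

After 'absent': normaliser = 0.65·0.1500 + 0.4·0.2000 + 0.75·0.6500; P(genus P) ≈ 0.1466, P(genus Q) ≈ 0.1203, P(genus R) ≈ 0.7331
After 'present': normaliser = 0.35·0.1466 + 0.6·0.1203 + 0.25·0.7331; P(genus P) ≈ 0.1673, P(genus Q) ≈ 0.2353, P(genus R) ≈ 0.5974
After 'present': normaliser = 0.35·0.1673 + 0.6·0.2353 + 0.25·0.5974; P(genus P) ≈ 0.1677, P(genus Q) ≈ 0.4044, P(genus R) ≈ 0.4279
After 'present': normaliser = 0.35·0.1677 + 0.6·0.4044 + 0.25·0.4279; P(genus P) ≈ 0.1438, P(genus Q) ≈ 0.5943, P(genus R) ≈ 0.2620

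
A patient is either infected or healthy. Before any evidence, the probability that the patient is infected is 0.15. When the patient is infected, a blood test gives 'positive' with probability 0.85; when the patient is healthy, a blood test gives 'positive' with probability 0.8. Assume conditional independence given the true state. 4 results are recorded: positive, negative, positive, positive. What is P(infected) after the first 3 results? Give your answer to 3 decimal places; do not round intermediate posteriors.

Apply Bayes' rule sequentially, carrying P(infected) forward.
After 'positive': P(infected) = 0.85·0.1500 / (0.85·0.1500 + 0.8·0.8500) ≈ 0.1579
After 'negative': P(infected) = 0.15·0.1579 / (0.15·0.1579 + 0.2·0.8421) ≈ 0.1233
After 'positive': P(infected) = 0.85·0.1233 / (0.85·0.1233 + 0.8·0.8767) ≈ 0.1300

0.130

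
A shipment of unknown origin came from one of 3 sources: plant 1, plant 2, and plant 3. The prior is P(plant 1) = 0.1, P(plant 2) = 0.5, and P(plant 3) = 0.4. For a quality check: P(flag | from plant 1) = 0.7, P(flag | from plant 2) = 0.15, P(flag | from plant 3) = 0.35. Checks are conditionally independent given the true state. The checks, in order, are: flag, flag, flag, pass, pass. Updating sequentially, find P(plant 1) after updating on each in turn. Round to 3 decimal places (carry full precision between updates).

After 'flag': normaliser = 0.7·0.1000 + 0.15·0.5000 + 0.35·0.4000; P(plant 1) ≈ 0.2456, P(plant 2) ≈ 0.2632, P(plant 3) ≈ 0.4912
After 'flag': normaliser = 0.7·0.2456 + 0.15·0.2632 + 0.35·0.4912; P(plant 1) ≈ 0.4485, P(plant 2) ≈ 0.1030, P(plant 3) ≈ 0.4485
After 'flag': normaliser = 0.7·0.4485 + 0.15·0.1030 + 0.35·0.4485; P(plant 1) ≈ 0.6455, P(plant 2) ≈ 0.0318, P(plant 3) ≈ 0.3227
After 'pass': normaliser = 0.3·0.6455 + 0.85·0.0318 + 0.65·0.3227; P(plant 1) ≈ 0.4499, P(plant 2) ≈ 0.0627, P(plant 3) ≈ 0.4874
After 'pass': normaliser = 0.3·0.4499 + 0.85·0.0627 + 0.65·0.4874; P(plant 1) ≈ 0.2672, P(plant 2) ≈ 0.1055, P(plant 3) ≈ 0.6272

0.267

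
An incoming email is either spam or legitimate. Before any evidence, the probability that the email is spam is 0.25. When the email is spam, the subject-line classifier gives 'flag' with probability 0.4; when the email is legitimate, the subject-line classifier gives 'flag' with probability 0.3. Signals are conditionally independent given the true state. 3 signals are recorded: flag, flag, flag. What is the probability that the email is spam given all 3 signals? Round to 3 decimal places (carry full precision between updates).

After 'flag': P(spam) = 0.4·0.2500 / (0.4·0.2500 + 0.3·0.7500) ≈ 0.3077
After 'flag': P(spam) = 0.4·0.3077 / (0.4·0.3077 + 0.3·0.6923) ≈ 0.3721
After 'flag': P(spam) = 0.4·0.3721 / (0.4·0.3721 + 0.3·0.6279) ≈ 0.4414

0.441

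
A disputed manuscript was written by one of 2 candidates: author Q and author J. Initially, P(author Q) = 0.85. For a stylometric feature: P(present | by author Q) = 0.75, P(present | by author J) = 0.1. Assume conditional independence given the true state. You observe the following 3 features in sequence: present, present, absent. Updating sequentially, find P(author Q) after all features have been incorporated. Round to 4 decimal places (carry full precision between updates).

After 'present': P(author Q) = 0.75·0.8500 / (0.75·0.8500 + 0.1·0.1500) ≈ 0.9770
After 'present': P(author Q) = 0.75·0.9770 / (0.75·0.9770 + 0.1·0.0230) ≈ 0.9969
After 'absent': P(author Q) = 0.25·0.9969 / (0.25·0.9969 + 0.9·0.0031) ≈ 0.9888

0.9888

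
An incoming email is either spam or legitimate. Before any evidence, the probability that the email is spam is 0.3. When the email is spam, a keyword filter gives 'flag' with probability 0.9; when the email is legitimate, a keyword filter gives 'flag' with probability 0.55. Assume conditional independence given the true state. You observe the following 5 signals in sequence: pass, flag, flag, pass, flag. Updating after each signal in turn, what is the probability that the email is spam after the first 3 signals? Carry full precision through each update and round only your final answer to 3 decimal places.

After 'pass': P(spam) = 0.1·0.3000 / (0.1·0.3000 + 0.45·0.7000) ≈ 0.0870
After 'flag': P(spam) = 0.9·0.0870 / (0.9·0.0870 + 0.55·0.9130) ≈ 0.1348
After 'flag': P(spam) = 0.9·0.1348 / (0.9·0.1348 + 0.55·0.8652) ≈ 0.2032

0.203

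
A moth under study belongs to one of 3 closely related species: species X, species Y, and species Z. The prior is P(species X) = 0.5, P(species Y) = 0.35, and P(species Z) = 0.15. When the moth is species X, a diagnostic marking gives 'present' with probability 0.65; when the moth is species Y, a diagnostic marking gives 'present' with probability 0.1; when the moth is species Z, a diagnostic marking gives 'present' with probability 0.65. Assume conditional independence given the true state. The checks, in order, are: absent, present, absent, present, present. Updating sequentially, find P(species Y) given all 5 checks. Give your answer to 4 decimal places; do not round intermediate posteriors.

After 'absent': normaliser = 0.35·0.5000 + 0.9·0.3500 + 0.35·0.1500; P(species X) ≈ 0.3226, P(species Y) ≈ 0.5806, P(species Z) ≈ 0.0968
After 'present': normaliser = 0.65·0.3226 + 0.1·0.5806 + 0.65·0.0968; P(species X) ≈ 0.6341, P(species Y) ≈ 0.1756, P(species Z) ≈ 0.1902
After 'absent': normaliser = 0.35·0.6341 + 0.9·0.1756 + 0.35·0.1902; P(species X) ≈ 0.4970, P(species Y) ≈ 0.3539, P(species Z) ≈ 0.1491
After 'present': normaliser = 0.65·0.4970 + 0.1·0.3539 + 0.65·0.1491; P(species X) ≈ 0.7094, P(species Y) ≈ 0.0777, P(species Z) ≈ 0.2128
After 'present': normaliser = 0.65·0.7094 + 0.1·0.0777 + 0.65·0.2128; P(species X) ≈ 0.7594, P(species Y) ≈ 0.0128, P(species Z) ≈ 0.2278

0.0128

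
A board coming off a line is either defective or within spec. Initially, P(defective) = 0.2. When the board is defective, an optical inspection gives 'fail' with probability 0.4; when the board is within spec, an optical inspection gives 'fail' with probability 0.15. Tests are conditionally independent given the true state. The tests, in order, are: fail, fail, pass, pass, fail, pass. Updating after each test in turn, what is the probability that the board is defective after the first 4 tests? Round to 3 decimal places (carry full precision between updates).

After 'fail': P(defective) = 0.4·0.2000 / (0.4·0.2000 + 0.15·0.8000) ≈ 0.4000
After 'fail': P(defective) = 0.4·0.4000 / (0.4·0.4000 + 0.15·0.6000) ≈ 0.6400
After 'pass': P(defective) = 0.6·0.6400 / (0.6·0.6400 + 0.85·0.3600) ≈ 0.5565
After 'pass': P(defective) = 0.6·0.5565 / (0.6·0.5565 + 0.85·0.4435) ≈ 0.4697

0.470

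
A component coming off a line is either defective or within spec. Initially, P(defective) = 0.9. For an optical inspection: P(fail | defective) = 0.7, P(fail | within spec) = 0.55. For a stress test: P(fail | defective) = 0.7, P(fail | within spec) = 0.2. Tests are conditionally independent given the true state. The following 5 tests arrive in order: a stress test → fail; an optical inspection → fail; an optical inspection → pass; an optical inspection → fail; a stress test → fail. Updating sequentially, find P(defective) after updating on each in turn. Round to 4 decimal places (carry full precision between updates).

After a stress test='fail': P(defective) = 0.7·0.9000 / (0.7·0.9000 + 0.2·0.1000) ≈ 0.9692
After an optical inspection='fail': P(defective) = 0.7·0.9692 / (0.7·0.9692 + 0.55·0.0308) ≈ 0.9757
After an optical inspection='pass': P(defective) = 0.3·0.9757 / (0.3·0.9757 + 0.45·0.0243) ≈ 0.9639
After an optical inspection='fail': P(defective) = 0.7·0.9639 / (0.7·0.9639 + 0.55·0.0361) ≈ 0.9714
After a stress test='fail': P(defective) = 0.7·0.9714 / (0.7·0.9714 + 0.2·0.0286) ≈ 0.9917

0.9917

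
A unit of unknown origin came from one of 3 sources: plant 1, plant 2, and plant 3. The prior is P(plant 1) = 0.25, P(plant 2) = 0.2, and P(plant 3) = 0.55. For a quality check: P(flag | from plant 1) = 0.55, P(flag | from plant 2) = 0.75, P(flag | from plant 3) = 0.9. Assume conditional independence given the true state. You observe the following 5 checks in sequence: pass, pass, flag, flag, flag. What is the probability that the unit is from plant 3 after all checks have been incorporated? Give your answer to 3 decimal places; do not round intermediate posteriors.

After 'pass': normaliser = 0.45·0.2500 + 0.25·0.2000 + 0.1·0.5500; P(plant 1) ≈ 0.5172, P(plant 2) ≈ 0.2299, P(plant 3) ≈ 0.2529
After 'pass': normaliser = 0.45·0.5172 + 0.25·0.2299 + 0.1·0.2529; P(plant 1) ≈ 0.7377, P(plant 2) ≈ 0.1821, P(plant 3) ≈ 0.0801
After 'flag': normaliser = 0.55·0.7377 + 0.75·0.1821 + 0.9·0.0801; P(plant 1) ≈ 0.6603, P(plant 2) ≈ 0.2223, P(plant 3) ≈ 0.1174
After 'flag': normaliser = 0.55·0.6603 + 0.75·0.2223 + 0.9·0.1174; P(plant 1) ≈ 0.5714, P(plant 2) ≈ 0.2624, P(plant 3) ≈ 0.1662
After 'flag': normaliser = 0.55·0.5714 + 0.75·0.2624 + 0.9·0.1662; P(plant 1) ≈ 0.4757, P(plant 2) ≈ 0.2978, P(plant 3) ≈ 0.2265

0.226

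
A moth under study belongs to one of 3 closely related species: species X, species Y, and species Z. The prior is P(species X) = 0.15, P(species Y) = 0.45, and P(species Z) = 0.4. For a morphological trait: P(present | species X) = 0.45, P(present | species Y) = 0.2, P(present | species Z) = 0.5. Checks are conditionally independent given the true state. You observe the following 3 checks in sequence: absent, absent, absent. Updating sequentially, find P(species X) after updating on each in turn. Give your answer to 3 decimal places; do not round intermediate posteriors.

0.082

After 'absent': normaliser = 0.55·0.1500 + 0.8·0.4500 + 0.5·0.4000; P(species X) ≈ 0.1284, P(species Y) ≈ 0.5603, P(species Z) ≈ 0.3113
After 'absent': normaliser = 0.55·0.1284 + 0.8·0.5603 + 0.5·0.3113; P(species X) ≈ 0.1047, P(species Y) ≈ 0.6646, P(species Z) ≈ 0.2307
After 'absent': normaliser = 0.55·0.1047 + 0.8·0.6646 + 0.5·0.2307; P(species X) ≈ 0.0817, P(species Y) ≈ 0.7545, P(species Z) ≈ 0.1637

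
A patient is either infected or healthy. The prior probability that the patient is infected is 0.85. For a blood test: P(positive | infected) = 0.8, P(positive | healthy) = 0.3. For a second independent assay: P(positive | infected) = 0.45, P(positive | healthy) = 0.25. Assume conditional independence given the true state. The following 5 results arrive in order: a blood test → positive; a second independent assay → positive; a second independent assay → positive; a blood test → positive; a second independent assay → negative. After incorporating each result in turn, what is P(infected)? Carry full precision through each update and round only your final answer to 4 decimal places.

After a blood test='positive': P(infected) = 0.8·0.8500 / (0.8·0.8500 + 0.3·0.1500) ≈ 0.9379
After a second independent assay='positive': P(infected) = 0.45·0.9379 / (0.45·0.9379 + 0.25·0.0621) ≈ 0.9645
After a second independent assay='positive': P(infected) = 0.45·0.9645 / (0.45·0.9645 + 0.25·0.0355) ≈ 0.9800
After a blood test='positive': P(infected) = 0.8·0.9800 / (0.8·0.9800 + 0.3·0.0200) ≈ 0.9924
After a second independent assay='negative': P(infected) = 0.55·0.9924 / (0.55·0.9924 + 0.75·0.0076) ≈ 0.9897

0.9897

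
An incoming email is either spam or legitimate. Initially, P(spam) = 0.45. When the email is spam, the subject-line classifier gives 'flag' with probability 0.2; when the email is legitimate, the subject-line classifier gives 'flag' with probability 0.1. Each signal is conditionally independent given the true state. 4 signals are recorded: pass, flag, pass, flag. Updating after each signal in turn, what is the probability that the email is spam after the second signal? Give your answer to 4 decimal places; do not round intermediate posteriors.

After 'pass': P(spam) = 0.8·0.4500 / (0.8·0.4500 + 0.9·0.5500) ≈ 0.4211
After 'flag': P(spam) = 0.2·0.4211 / (0.2·0.4211 + 0.1·0.5789) ≈ 0.5926

0.5926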